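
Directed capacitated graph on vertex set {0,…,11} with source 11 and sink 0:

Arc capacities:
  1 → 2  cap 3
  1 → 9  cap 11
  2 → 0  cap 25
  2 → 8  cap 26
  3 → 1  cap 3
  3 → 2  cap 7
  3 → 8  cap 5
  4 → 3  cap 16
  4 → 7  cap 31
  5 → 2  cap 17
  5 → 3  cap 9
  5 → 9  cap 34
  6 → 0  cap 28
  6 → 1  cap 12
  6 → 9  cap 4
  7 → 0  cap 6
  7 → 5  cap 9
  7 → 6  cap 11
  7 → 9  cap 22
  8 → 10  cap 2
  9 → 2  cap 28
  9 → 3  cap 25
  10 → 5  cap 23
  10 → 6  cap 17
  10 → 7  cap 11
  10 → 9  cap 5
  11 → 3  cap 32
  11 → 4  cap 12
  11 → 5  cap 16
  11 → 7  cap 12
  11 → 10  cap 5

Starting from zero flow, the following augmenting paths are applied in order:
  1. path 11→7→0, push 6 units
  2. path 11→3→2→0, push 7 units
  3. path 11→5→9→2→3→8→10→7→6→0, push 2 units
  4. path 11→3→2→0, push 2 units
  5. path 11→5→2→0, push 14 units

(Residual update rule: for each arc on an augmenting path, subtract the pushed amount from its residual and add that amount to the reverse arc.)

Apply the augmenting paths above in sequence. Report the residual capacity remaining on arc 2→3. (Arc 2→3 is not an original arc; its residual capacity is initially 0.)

after path 1 (11→7→0, push 6): res(2,3)=0
after path 2 (11→3→2→0, push 7): res(2,3)=7
after path 3 (11→5→9→2→3→8→10→7→6→0, push 2): res(2,3)=5
after path 4 (11→3→2→0, push 2): res(2,3)=7
after path 5 (11→5→2→0, push 14): res(2,3)=7

Residual capacity of (2,3): 7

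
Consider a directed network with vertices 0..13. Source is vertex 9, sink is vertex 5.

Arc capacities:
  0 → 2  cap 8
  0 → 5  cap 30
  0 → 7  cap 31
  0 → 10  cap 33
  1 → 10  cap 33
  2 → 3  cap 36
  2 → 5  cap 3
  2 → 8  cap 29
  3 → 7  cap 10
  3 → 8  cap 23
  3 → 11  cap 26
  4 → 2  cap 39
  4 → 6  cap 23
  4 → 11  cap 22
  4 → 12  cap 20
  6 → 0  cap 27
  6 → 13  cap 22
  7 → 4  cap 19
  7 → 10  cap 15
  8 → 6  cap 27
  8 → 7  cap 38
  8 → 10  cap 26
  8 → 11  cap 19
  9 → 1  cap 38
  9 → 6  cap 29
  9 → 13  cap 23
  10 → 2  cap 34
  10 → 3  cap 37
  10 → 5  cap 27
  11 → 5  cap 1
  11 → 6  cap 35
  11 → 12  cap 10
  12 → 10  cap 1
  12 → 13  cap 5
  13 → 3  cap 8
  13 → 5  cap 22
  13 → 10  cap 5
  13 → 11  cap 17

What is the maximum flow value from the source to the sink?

augment #1: 9→13→5 bottleneck 22, total now 22
augment #2: 9→1→10→5 bottleneck 27, total now 49
augment #3: 9→6→0→5 bottleneck 27, total now 76
augment #4: 9→13→11→5 bottleneck 1, total now 77
augment #5: 9→1→10→2→5 bottleneck 3, total now 80

Maximum flow value: 80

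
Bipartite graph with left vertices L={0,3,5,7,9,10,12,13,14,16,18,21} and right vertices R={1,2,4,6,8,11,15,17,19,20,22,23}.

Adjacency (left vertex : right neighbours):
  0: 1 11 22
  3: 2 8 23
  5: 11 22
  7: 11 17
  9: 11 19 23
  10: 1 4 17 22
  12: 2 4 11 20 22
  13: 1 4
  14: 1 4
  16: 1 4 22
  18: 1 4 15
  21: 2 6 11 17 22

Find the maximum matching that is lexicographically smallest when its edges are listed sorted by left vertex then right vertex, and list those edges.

|M| = 10 (so the lex-smallest maximum matching has 10 edges)
process left vertices in ascending order; for each, take the smallest-labelled available neighbour that still permits 10 edges overall, or leave it unmatched if none does
lex-smallest matching: {0-1, 3-2, 5-11, 7-17, 9-19, 10-4, 12-20, 16-22, 18-15, 21-6}

Lex-smallest maximum matching: {(0,1), (3,2), (5,11), (7,17), (9,19), (10,4), (12,20), (16,22), (18,15), (21,6)}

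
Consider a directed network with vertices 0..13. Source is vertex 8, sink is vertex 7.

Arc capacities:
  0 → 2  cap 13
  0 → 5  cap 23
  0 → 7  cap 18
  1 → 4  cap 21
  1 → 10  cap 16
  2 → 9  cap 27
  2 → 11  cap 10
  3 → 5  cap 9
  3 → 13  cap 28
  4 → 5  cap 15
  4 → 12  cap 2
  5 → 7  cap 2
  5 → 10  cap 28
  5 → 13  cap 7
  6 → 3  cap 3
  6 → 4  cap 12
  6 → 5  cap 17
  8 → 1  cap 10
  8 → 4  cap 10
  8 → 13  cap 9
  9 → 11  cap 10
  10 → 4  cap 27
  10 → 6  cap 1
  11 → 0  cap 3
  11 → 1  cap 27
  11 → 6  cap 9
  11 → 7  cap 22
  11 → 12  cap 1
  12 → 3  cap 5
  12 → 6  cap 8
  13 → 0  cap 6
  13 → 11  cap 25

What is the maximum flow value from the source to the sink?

augment #1: 8→4→5→7 bottleneck 2, total now 2
augment #2: 8→13→0→7 bottleneck 6, total now 8
augment #3: 8→13→11→7 bottleneck 3, total now 11
augment #4: 8→4→5→13→11→7 bottleneck 7, total now 18
augment #5: 8→4→12→3→13→11→7 bottleneck 1, total now 19
augment #6: 8→1→4→12→3→13→11→7 bottleneck 1, total now 20
augment #7: 8→1→10→6→3→13→11→7 bottleneck 1, total now 21

Maximum flow value: 21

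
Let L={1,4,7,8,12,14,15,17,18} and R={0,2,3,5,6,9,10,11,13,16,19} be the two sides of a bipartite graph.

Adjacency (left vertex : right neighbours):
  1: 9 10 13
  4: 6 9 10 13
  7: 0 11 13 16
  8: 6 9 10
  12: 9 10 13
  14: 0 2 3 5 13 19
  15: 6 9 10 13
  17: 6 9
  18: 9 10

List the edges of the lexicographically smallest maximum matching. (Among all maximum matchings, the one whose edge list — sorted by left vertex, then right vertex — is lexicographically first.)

Lex-smallest maximum matching: {(1,9), (4,6), (7,0), (8,10), (12,13), (14,2)}

|M| = 6 (so the lex-smallest maximum matching has 6 edges)
process left vertices in ascending order; for each, take the smallest-labelled available neighbour that still permits 6 edges overall, or leave it unmatched if none does
lex-smallest matching: {1-9, 4-6, 7-0, 8-10, 12-13, 14-2}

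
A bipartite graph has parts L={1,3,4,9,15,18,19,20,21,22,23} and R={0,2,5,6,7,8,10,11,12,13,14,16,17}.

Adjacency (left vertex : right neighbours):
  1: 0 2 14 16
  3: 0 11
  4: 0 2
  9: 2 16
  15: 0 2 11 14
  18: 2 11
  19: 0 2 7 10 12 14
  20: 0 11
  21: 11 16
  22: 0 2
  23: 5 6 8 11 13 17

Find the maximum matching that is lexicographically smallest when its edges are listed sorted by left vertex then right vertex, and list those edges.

|M| = 7 (so the lex-smallest maximum matching has 7 edges)
process left vertices in ascending order; for each, take the smallest-labelled available neighbour that still permits 7 edges overall, or leave it unmatched if none does
lex-smallest matching: {1-0, 3-11, 4-2, 9-16, 15-14, 19-7, 23-5}

Lex-smallest maximum matching: {(1,0), (3,11), (4,2), (9,16), (15,14), (19,7), (23,5)}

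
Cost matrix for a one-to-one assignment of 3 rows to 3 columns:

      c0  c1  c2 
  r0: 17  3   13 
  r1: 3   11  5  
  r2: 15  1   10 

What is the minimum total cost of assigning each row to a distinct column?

Minimum assignment cost: 16

optimal assignment: row0→col1 (cost 3), row1→col0 (cost 3), row2→col2 (cost 10)
total = 3 + 3 + 10 = 16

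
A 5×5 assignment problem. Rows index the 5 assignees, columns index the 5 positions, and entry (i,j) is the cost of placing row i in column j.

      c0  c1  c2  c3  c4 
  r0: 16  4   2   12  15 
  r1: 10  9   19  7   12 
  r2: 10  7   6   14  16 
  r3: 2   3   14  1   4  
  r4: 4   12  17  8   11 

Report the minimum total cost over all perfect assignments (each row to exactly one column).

Minimum assignment cost: 24

optimal assignment: row0→col2 (cost 2), row1→col3 (cost 7), row2→col1 (cost 7), row3→col4 (cost 4), row4→col0 (cost 4)
total = 2 + 7 + 7 + 4 + 4 = 24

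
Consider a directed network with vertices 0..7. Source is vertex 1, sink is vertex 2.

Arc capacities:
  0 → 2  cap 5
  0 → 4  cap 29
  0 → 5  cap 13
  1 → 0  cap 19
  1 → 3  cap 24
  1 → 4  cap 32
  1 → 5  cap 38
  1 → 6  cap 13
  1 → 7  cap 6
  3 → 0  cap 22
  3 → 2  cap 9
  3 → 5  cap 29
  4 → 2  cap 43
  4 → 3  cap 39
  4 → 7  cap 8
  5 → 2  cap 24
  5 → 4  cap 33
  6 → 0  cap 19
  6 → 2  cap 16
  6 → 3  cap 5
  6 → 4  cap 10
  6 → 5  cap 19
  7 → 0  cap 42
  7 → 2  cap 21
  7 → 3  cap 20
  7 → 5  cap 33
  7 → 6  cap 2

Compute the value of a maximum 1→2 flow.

augment #1: 1→0→2 bottleneck 5, total now 5
augment #2: 1→3→2 bottleneck 9, total now 14
augment #3: 1→4→2 bottleneck 32, total now 46
augment #4: 1→5→2 bottleneck 24, total now 70
augment #5: 1→6→2 bottleneck 13, total now 83
augment #6: 1→7→2 bottleneck 6, total now 89
augment #7: 1→0→4→2 bottleneck 11, total now 100
augment #8: 1→0→4→7→2 bottleneck 3, total now 103
augment #9: 1→5→4→7→2 bottleneck 5, total now 108

Maximum flow value: 108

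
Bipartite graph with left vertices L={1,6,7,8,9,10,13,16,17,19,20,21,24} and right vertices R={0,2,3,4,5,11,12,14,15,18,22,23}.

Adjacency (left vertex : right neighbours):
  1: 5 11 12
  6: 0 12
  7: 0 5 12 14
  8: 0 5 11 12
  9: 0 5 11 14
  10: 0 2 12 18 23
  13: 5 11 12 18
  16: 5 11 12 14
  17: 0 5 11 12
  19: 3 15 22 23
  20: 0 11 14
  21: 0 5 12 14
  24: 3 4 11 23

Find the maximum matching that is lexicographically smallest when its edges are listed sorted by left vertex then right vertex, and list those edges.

Lex-smallest maximum matching: {(1,5), (6,0), (7,12), (8,11), (9,14), (10,2), (13,18), (19,3), (24,4)}

|M| = 9 (so the lex-smallest maximum matching has 9 edges)
process left vertices in ascending order; for each, take the smallest-labelled available neighbour that still permits 9 edges overall, or leave it unmatched if none does
lex-smallest matching: {1-5, 6-0, 7-12, 8-11, 9-14, 10-2, 13-18, 19-3, 24-4}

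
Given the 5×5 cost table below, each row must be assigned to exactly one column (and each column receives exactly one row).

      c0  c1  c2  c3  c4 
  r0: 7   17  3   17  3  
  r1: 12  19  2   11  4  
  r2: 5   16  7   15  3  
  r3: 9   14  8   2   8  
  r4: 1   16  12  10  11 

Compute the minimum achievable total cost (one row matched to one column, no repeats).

Minimum assignment cost: 24

optimal assignment: row0→col4 (cost 3), row1→col2 (cost 2), row2→col1 (cost 16), row3→col3 (cost 2), row4→col0 (cost 1)
total = 3 + 2 + 16 + 2 + 1 = 24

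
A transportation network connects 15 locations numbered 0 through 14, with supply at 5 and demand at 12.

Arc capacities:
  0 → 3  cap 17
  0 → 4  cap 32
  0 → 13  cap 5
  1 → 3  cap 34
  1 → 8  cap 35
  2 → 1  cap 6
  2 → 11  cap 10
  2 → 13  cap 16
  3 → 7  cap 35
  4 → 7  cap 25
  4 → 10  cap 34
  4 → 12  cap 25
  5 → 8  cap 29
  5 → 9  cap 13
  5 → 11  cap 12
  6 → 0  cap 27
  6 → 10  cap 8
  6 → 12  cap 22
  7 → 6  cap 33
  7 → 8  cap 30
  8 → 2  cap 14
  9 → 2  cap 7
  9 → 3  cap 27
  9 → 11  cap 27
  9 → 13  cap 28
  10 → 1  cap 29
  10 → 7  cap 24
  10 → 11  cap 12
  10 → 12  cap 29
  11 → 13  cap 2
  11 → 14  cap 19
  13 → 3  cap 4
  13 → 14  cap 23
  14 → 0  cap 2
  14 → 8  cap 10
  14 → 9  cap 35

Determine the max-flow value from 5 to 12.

augment #1: 5→9→3→7→6→12 bottleneck 13, total now 13
augment #2: 5→11→14→0→4→12 bottleneck 2, total now 15
augment #3: 5→11→13→3→7→6→12 bottleneck 2, total now 17
augment #4: 5→8→2→1→3→7→6→12 bottleneck 6, total now 23
augment #5: 5→8→2→13→3→7→6→12 bottleneck 1, total now 24
augment #6: 5→8→2→13→3→7→6→10→12 bottleneck 1, total now 25
augment #7: 5→11→14→9→3→7→6→10→12 bottleneck 7, total now 32
augment #8: 5→11→14→9→3→7→6→0→4→12 bottleneck 1, total now 33
augment #9: 5→8→2→11→14→9→3→7→6→0→4→12 bottleneck 2, total now 35

Maximum flow value: 35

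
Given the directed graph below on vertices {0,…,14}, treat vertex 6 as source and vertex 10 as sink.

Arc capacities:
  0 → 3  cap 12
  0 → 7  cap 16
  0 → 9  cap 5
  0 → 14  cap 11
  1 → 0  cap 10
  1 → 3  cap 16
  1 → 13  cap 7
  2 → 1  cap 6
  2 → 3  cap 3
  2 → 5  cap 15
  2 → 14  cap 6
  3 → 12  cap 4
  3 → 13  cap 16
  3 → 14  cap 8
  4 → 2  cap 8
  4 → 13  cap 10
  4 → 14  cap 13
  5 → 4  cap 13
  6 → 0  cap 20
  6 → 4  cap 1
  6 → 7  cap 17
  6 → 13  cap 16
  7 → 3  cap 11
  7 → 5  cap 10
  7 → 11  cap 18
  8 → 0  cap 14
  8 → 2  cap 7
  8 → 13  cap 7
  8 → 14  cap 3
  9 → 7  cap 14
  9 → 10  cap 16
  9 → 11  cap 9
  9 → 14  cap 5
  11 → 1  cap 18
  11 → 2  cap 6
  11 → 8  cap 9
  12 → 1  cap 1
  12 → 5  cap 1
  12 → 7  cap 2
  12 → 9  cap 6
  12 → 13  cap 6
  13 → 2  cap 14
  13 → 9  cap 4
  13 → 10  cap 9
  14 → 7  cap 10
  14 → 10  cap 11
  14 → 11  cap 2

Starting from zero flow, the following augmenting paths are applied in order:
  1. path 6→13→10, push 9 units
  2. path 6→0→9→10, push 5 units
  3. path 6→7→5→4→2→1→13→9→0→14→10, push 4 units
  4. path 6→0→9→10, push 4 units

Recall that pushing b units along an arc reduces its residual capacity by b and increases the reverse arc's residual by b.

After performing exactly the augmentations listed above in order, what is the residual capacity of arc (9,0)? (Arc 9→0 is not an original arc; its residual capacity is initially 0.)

after path 1 (6→13→10, push 9): res(9,0)=0
after path 2 (6→0→9→10, push 5): res(9,0)=5
after path 3 (6→7→5→4→2→1→13→9→0→14→10, push 4): res(9,0)=1
after path 4 (6→0→9→10, push 4): res(9,0)=5

Residual capacity of (9,0): 5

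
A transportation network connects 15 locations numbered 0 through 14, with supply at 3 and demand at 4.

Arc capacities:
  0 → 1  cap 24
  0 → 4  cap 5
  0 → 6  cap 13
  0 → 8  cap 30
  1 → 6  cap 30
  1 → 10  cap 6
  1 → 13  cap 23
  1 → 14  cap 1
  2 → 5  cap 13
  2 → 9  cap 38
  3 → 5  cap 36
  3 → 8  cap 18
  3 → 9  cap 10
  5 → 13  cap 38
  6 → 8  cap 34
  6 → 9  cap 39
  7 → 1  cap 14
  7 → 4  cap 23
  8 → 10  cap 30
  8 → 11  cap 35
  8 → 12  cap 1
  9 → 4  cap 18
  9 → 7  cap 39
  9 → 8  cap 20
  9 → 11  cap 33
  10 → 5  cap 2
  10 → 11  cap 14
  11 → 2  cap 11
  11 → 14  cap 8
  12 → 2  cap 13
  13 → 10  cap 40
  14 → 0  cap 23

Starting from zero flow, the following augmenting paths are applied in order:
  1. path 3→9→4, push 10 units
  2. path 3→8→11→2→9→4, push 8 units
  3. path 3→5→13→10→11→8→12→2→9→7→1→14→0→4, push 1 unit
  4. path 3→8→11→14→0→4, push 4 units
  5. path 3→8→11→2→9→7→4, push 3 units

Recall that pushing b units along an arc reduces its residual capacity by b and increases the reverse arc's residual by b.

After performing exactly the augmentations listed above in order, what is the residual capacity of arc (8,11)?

Residual capacity of (8,11): 21

after path 1 (3→9→4, push 10): res(8,11)=35
after path 2 (3→8→11→2→9→4, push 8): res(8,11)=27
after path 3 (3→5→13→10→11→8→12→2→9→7→1→14→0→4, push 1): res(8,11)=28
after path 4 (3→8→11→14→0→4, push 4): res(8,11)=24
after path 5 (3→8→11→2→9→7→4, push 3): res(8,11)=21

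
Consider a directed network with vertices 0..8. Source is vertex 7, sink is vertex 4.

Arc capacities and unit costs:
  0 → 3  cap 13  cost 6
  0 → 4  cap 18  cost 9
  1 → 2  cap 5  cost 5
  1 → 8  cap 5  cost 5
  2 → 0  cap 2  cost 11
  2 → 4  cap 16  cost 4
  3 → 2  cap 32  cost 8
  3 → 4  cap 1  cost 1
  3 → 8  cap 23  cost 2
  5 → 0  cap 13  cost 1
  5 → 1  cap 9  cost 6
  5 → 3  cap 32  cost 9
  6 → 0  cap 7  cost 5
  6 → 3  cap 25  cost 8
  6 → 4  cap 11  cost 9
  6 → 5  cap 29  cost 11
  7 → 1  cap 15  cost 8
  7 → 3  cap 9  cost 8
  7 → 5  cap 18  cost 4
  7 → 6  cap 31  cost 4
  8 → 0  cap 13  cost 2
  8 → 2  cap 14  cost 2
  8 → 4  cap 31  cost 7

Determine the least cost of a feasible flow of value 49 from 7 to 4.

Minimum cost for 49 units: 755

shortest-cost path #1: 7→3→4 push 1 @ unit cost 9 (adds 9)
shortest-cost path #2: 7→6→4 push 11 @ unit cost 13 (adds 143)
shortest-cost path #3: 7→5→0→4 push 13 @ unit cost 14 (adds 182)
shortest-cost path #4: 7→3→8→2→4 push 8 @ unit cost 16 (adds 128)
shortest-cost path #5: 7→1→2→4 push 5 @ unit cost 17 (adds 85)
shortest-cost path #6: 7→6→0→4 push 5 @ unit cost 18 (adds 90)
shortest-cost path #7: 7→1→8→2→4 push 3 @ unit cost 19 (adds 57)
shortest-cost path #8: 7→1→8→4 push 2 @ unit cost 20 (adds 40)
shortest-cost path #9: 7→6→3→8→4 push 1 @ unit cost 21 (adds 21)
total cost = 755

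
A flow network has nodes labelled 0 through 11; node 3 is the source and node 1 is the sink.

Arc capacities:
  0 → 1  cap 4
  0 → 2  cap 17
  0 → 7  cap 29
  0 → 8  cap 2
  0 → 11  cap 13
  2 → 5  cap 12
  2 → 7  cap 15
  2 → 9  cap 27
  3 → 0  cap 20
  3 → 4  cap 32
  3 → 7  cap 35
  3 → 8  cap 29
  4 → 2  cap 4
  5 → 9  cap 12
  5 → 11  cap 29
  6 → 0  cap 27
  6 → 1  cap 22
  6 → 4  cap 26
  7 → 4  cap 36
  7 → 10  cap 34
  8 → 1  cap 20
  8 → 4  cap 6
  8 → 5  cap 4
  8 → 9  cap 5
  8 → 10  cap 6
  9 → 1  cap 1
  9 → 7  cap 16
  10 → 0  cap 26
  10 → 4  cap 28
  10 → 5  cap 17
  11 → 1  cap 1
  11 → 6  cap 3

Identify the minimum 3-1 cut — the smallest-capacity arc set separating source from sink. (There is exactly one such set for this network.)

Min-cut arcs: {(0,1), (8,1), (9,1), (11,1), (11,6)} (total capacity 29)

augment #1: 3→0→1 push 4
augment #2: 3→8→1 push 20
augment #3: 3→0→11→1 push 1
augment #4: 3→8→9→1 push 1
augment #5: 3→0→11→6→1 push 3
max flow = 29; residual-reachable set from 3 gives S-side
cut edges (S→T): {(0,1), (8,1), (9,1), (11,1), (11,6)} total cap 29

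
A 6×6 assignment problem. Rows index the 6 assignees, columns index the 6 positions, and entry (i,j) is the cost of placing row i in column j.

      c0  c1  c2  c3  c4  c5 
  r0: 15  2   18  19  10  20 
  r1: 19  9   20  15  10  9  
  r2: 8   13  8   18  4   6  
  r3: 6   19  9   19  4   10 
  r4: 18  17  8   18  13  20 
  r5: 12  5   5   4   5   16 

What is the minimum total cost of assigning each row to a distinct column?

optimal assignment: row0→col1 (cost 2), row1→col5 (cost 9), row2→col4 (cost 4), row3→col0 (cost 6), row4→col2 (cost 8), row5→col3 (cost 4)
total = 2 + 9 + 4 + 6 + 8 + 4 = 33

Minimum assignment cost: 33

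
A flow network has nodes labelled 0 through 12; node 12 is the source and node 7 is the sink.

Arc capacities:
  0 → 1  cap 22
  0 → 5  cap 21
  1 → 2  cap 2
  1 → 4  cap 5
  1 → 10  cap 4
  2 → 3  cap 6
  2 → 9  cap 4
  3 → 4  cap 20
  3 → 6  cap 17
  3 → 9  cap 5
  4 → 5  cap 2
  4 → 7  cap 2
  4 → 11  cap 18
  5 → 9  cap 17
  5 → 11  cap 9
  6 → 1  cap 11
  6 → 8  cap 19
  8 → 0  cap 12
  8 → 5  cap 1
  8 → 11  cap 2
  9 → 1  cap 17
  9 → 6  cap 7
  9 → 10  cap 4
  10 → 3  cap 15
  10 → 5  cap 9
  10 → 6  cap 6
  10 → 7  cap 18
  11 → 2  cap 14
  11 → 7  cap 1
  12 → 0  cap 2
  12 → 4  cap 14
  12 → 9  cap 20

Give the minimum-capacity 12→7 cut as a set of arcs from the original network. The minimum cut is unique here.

Min-cut arcs: {(1,10), (4,7), (9,10), (11,7)} (total capacity 11)

augment #1: 12→4→7 push 2
augment #2: 12→4→11→7 push 1
augment #3: 12→9→10→7 push 4
augment #4: 12→0→1→10→7 push 2
augment #5: 12→9→1→10→7 push 2
max flow = 11; residual-reachable set from 12 gives S-side
cut edges (S→T): {(1,10), (4,7), (9,10), (11,7)} total cap 11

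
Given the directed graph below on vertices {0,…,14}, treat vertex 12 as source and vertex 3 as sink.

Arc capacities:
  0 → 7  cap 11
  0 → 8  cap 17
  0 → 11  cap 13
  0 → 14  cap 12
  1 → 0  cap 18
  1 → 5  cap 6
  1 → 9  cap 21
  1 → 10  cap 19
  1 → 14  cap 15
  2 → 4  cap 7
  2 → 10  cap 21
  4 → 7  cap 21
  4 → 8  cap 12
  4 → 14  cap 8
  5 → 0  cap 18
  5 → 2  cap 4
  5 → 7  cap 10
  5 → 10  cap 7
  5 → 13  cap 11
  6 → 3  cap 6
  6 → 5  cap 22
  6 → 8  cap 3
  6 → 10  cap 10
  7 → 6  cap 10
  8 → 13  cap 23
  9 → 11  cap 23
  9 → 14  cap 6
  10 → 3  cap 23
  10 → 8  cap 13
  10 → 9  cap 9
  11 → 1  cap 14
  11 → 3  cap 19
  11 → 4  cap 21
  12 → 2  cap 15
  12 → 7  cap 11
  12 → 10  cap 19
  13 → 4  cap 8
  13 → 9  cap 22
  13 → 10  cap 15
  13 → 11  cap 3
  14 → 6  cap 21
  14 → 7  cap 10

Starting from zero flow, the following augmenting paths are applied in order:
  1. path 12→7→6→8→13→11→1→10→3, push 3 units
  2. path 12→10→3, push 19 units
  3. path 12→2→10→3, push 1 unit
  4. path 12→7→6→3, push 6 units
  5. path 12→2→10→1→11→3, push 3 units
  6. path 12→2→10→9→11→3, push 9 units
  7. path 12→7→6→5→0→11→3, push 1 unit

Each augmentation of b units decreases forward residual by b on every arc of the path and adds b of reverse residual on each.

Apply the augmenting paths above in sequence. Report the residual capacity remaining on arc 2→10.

after path 1 (12→7→6→8→13→11→1→10→3, push 3): res(2,10)=21
after path 2 (12→10→3, push 19): res(2,10)=21
after path 3 (12→2→10→3, push 1): res(2,10)=20
after path 4 (12→7→6→3, push 6): res(2,10)=20
after path 5 (12→2→10→1→11→3, push 3): res(2,10)=17
after path 6 (12→2→10→9→11→3, push 9): res(2,10)=8
after path 7 (12→7→6→5→0→11→3, push 1): res(2,10)=8

Residual capacity of (2,10): 8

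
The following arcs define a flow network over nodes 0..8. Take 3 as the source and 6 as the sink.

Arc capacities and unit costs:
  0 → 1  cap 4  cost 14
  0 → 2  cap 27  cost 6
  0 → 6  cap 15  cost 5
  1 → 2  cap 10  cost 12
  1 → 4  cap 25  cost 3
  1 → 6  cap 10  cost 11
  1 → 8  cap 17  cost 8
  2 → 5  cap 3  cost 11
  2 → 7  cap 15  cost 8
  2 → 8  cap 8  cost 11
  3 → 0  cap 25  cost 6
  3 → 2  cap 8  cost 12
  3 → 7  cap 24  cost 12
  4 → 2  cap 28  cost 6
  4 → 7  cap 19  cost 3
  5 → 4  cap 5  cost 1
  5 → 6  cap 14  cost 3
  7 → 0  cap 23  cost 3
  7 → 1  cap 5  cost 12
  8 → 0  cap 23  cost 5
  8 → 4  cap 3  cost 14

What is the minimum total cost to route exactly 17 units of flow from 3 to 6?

shortest-cost path #1: 3→0→6 push 15 @ unit cost 11 (adds 165)
shortest-cost path #2: 3→2→5→6 push 2 @ unit cost 26 (adds 52)
total cost = 217

Minimum cost for 17 units: 217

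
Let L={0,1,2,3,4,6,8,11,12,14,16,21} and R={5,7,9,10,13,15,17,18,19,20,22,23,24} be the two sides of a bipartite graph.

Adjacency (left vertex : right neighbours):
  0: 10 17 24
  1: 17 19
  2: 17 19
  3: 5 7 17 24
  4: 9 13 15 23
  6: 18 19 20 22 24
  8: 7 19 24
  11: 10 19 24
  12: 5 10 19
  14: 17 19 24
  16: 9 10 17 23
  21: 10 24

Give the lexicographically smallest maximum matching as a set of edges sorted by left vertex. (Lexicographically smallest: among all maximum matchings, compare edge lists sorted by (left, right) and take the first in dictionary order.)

Lex-smallest maximum matching: {(0,10), (1,17), (2,19), (3,5), (4,9), (6,18), (8,7), (11,24), (16,23)}

|M| = 9 (so the lex-smallest maximum matching has 9 edges)
process left vertices in ascending order; for each, take the smallest-labelled available neighbour that still permits 9 edges overall, or leave it unmatched if none does
lex-smallest matching: {0-10, 1-17, 2-19, 3-5, 4-9, 6-18, 8-7, 11-24, 16-23}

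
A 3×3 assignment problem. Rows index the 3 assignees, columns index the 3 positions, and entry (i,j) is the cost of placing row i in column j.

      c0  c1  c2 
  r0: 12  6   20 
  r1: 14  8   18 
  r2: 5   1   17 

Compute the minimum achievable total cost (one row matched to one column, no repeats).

optimal assignment: row0→col1 (cost 6), row1→col2 (cost 18), row2→col0 (cost 5)
total = 6 + 18 + 5 = 29

Minimum assignment cost: 29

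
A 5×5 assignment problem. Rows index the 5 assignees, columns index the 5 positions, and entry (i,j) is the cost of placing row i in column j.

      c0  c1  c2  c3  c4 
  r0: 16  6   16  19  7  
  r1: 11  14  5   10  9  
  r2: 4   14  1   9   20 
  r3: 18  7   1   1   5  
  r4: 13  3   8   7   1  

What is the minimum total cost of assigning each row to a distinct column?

optimal assignment: row0→col1 (cost 6), row1→col2 (cost 5), row2→col0 (cost 4), row3→col3 (cost 1), row4→col4 (cost 1)
total = 6 + 5 + 4 + 1 + 1 = 17

Minimum assignment cost: 17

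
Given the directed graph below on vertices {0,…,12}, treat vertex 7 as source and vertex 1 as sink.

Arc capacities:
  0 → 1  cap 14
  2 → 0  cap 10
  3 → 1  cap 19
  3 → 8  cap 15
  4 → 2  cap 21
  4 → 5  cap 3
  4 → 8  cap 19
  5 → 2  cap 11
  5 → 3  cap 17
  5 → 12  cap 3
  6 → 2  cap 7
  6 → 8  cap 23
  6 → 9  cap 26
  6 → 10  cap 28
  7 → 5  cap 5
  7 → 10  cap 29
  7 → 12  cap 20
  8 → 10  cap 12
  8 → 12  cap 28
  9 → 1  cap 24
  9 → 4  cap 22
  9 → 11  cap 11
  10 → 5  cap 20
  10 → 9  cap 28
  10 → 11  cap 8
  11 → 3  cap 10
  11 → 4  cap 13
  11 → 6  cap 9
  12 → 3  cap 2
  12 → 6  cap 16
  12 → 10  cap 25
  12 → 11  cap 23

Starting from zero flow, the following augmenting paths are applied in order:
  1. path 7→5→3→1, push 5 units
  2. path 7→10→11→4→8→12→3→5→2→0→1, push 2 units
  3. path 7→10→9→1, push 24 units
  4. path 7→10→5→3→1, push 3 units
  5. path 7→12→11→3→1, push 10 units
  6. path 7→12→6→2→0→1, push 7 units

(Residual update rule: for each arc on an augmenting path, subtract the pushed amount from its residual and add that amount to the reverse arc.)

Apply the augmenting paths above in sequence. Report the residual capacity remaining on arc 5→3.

Residual capacity of (5,3): 11

after path 1 (7→5→3→1, push 5): res(5,3)=12
after path 2 (7→10→11→4→8→12→3→5→2→0→1, push 2): res(5,3)=14
after path 3 (7→10→9→1, push 24): res(5,3)=14
after path 4 (7→10→5→3→1, push 3): res(5,3)=11
after path 5 (7→12→11→3→1, push 10): res(5,3)=11
after path 6 (7→12→6→2→0→1, push 7): res(5,3)=11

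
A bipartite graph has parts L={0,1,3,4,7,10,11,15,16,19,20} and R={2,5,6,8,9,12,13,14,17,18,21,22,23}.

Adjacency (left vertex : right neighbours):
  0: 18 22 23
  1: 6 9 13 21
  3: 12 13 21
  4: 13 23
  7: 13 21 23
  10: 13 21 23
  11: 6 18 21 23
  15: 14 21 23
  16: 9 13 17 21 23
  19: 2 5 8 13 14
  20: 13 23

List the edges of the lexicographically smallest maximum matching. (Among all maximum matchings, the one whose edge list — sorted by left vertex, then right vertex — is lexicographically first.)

|M| = 10 (so the lex-smallest maximum matching has 10 edges)
process left vertices in ascending order; for each, take the smallest-labelled available neighbour that still permits 10 edges overall, or leave it unmatched if none does
lex-smallest matching: {0-18, 1-9, 3-12, 4-13, 7-21, 10-23, 11-6, 15-14, 16-17, 19-2}

Lex-smallest maximum matching: {(0,18), (1,9), (3,12), (4,13), (7,21), (10,23), (11,6), (15,14), (16,17), (19,2)}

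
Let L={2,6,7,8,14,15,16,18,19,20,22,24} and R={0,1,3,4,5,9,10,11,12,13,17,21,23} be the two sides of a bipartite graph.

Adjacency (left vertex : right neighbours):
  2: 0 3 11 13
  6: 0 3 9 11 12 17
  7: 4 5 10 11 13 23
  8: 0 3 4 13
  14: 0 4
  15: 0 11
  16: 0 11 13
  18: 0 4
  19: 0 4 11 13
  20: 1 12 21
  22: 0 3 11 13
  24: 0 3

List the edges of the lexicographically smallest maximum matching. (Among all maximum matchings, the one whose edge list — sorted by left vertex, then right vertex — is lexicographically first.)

|M| = 8 (so the lex-smallest maximum matching has 8 edges)
process left vertices in ascending order; for each, take the smallest-labelled available neighbour that still permits 8 edges overall, or leave it unmatched if none does
lex-smallest matching: {2-0, 6-9, 7-5, 8-3, 14-4, 15-11, 16-13, 20-1}

Lex-smallest maximum matching: {(2,0), (6,9), (7,5), (8,3), (14,4), (15,11), (16,13), (20,1)}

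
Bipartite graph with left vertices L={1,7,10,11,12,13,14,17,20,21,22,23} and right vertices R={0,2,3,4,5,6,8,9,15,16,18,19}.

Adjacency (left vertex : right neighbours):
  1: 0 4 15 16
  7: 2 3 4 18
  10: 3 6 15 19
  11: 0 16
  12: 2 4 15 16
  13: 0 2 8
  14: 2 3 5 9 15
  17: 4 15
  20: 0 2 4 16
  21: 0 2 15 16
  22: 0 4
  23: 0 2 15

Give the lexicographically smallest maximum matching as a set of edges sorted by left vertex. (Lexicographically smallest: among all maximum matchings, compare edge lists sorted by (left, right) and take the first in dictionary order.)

Lex-smallest maximum matching: {(1,0), (7,3), (10,6), (11,16), (12,2), (13,8), (14,5), (17,4), (21,15)}

|M| = 9 (so the lex-smallest maximum matching has 9 edges)
process left vertices in ascending order; for each, take the smallest-labelled available neighbour that still permits 9 edges overall, or leave it unmatched if none does
lex-smallest matching: {1-0, 7-3, 10-6, 11-16, 12-2, 13-8, 14-5, 17-4, 21-15}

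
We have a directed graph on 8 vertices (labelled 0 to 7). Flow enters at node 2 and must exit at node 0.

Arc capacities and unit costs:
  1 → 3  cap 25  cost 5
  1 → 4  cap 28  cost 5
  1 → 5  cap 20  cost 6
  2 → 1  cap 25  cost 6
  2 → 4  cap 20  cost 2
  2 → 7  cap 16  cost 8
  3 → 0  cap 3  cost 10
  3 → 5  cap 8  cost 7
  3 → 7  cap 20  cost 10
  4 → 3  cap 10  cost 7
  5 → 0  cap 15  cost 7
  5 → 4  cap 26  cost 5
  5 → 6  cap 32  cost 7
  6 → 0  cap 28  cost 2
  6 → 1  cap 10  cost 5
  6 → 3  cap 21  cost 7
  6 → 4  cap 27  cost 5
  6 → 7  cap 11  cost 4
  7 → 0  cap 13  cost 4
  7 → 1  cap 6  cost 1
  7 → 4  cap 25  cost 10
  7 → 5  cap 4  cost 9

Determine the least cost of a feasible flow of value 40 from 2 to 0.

Minimum cost for 40 units: 703

shortest-cost path #1: 2→7→0 push 13 @ unit cost 12 (adds 156)
shortest-cost path #2: 2→4→3→0 push 3 @ unit cost 19 (adds 57)
shortest-cost path #3: 2→1→5→0 push 15 @ unit cost 19 (adds 285)
shortest-cost path #4: 2→1→5→6→0 push 5 @ unit cost 21 (adds 105)
shortest-cost path #5: 2→4→3→5→6→0 push 4 @ unit cost 25 (adds 100)
total cost = 703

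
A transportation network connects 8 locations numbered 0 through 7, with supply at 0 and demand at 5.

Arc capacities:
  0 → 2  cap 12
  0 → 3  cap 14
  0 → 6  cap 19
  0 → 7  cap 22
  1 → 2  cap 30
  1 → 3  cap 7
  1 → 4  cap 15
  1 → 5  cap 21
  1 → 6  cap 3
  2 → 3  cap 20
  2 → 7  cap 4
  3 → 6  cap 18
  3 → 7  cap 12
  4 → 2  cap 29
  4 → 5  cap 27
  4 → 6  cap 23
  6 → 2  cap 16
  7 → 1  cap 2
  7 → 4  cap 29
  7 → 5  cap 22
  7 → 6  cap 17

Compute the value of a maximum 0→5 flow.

Maximum flow value: 38

augment #1: 0→7→5 bottleneck 22, total now 22
augment #2: 0→2→7→1→5 bottleneck 2, total now 24
augment #3: 0→2→7→4→5 bottleneck 2, total now 26
augment #4: 0→3→7→4→5 bottleneck 12, total now 38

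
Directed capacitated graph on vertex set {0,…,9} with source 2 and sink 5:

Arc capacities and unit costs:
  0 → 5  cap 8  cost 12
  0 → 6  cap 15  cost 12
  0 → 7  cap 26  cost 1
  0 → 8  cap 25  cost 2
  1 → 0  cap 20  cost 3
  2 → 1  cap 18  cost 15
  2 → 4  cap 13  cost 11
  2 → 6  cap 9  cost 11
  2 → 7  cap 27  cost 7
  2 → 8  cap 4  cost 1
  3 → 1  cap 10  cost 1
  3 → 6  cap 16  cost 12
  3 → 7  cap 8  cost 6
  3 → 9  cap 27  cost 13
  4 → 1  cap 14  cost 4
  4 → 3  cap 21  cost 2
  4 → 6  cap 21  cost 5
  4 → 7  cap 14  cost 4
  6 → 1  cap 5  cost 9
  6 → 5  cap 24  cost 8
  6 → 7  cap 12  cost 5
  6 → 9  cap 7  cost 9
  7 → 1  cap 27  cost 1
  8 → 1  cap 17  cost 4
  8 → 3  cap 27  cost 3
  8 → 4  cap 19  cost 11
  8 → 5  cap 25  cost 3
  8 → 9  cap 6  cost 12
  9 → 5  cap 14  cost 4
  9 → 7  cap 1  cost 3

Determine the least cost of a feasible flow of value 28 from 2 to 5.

shortest-cost path #1: 2→8→5 push 4 @ unit cost 4 (adds 16)
shortest-cost path #2: 2→7→1→0→8→5 push 20 @ unit cost 16 (adds 320)
shortest-cost path #3: 2→6→5 push 4 @ unit cost 19 (adds 76)
total cost = 412

Minimum cost for 28 units: 412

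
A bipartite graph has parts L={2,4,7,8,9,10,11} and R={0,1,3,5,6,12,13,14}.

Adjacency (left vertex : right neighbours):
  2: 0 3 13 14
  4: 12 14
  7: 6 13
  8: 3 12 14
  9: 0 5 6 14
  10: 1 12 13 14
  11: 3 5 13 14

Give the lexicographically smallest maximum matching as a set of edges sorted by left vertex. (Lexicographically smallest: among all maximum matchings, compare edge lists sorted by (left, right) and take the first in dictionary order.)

Lex-smallest maximum matching: {(2,0), (4,12), (7,6), (8,3), (9,5), (10,1), (11,13)}

|M| = 7 (so the lex-smallest maximum matching has 7 edges)
process left vertices in ascending order; for each, take the smallest-labelled available neighbour that still permits 7 edges overall, or leave it unmatched if none does
lex-smallest matching: {2-0, 4-12, 7-6, 8-3, 9-5, 10-1, 11-13}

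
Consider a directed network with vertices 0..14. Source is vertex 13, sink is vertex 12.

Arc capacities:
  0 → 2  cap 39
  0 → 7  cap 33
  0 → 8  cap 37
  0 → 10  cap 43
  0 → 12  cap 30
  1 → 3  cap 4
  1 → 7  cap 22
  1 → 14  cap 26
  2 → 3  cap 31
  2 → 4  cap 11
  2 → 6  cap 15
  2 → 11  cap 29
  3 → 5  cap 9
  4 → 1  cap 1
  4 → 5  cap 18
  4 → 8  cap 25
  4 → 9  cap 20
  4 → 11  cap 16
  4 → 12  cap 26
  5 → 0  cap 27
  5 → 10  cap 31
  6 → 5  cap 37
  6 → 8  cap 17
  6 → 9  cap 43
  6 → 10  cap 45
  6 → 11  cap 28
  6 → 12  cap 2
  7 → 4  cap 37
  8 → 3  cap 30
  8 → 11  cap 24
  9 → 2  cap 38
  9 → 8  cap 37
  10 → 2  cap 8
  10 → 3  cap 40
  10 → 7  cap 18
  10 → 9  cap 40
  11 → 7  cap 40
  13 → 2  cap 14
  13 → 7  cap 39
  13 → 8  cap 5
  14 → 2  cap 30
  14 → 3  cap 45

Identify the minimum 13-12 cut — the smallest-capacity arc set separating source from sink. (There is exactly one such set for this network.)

Min-cut arcs: {(4,12), (5,0), (6,12)} (total capacity 55)

augment #1: 13→2→4→12 push 11
augment #2: 13→2→6→12 push 2
augment #3: 13→7→4→12 push 15
augment #4: 13→2→3→5→0→12 push 1
augment #5: 13→7→4→5→0→12 push 18
augment #6: 13→8→3→5→0→12 push 5
augment #7: 13→7→4→1→3→5→0→12 push 1
augment #8: 13→7→4→2→3→5→0→12 push 2
max flow = 55; residual-reachable set from 13 gives S-side
cut edges (S→T): {(4,12), (5,0), (6,12)} total cap 55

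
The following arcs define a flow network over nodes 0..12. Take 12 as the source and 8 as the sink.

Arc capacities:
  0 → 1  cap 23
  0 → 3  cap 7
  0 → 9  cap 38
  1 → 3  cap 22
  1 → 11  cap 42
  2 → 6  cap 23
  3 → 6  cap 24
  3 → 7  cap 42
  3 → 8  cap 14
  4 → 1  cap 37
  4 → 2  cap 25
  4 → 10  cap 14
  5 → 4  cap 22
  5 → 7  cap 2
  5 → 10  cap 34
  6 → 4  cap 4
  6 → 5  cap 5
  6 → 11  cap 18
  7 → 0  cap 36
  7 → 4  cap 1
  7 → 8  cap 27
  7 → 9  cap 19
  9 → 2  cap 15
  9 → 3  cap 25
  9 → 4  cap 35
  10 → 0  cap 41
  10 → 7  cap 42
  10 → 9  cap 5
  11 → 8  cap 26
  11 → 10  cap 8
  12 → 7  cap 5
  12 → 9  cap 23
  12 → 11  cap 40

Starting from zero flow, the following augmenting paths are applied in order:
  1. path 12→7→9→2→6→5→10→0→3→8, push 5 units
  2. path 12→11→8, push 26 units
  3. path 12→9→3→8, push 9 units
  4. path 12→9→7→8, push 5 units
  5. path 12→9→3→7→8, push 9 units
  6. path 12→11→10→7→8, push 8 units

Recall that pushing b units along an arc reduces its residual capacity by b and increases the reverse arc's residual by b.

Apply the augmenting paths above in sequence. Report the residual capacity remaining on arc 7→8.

after path 1 (12→7→9→2→6→5→10→0→3→8, push 5): res(7,8)=27
after path 2 (12→11→8, push 26): res(7,8)=27
after path 3 (12→9→3→8, push 9): res(7,8)=27
after path 4 (12→9→7→8, push 5): res(7,8)=22
after path 5 (12→9→3→7→8, push 9): res(7,8)=13
after path 6 (12→11→10→7→8, push 8): res(7,8)=5

Residual capacity of (7,8): 5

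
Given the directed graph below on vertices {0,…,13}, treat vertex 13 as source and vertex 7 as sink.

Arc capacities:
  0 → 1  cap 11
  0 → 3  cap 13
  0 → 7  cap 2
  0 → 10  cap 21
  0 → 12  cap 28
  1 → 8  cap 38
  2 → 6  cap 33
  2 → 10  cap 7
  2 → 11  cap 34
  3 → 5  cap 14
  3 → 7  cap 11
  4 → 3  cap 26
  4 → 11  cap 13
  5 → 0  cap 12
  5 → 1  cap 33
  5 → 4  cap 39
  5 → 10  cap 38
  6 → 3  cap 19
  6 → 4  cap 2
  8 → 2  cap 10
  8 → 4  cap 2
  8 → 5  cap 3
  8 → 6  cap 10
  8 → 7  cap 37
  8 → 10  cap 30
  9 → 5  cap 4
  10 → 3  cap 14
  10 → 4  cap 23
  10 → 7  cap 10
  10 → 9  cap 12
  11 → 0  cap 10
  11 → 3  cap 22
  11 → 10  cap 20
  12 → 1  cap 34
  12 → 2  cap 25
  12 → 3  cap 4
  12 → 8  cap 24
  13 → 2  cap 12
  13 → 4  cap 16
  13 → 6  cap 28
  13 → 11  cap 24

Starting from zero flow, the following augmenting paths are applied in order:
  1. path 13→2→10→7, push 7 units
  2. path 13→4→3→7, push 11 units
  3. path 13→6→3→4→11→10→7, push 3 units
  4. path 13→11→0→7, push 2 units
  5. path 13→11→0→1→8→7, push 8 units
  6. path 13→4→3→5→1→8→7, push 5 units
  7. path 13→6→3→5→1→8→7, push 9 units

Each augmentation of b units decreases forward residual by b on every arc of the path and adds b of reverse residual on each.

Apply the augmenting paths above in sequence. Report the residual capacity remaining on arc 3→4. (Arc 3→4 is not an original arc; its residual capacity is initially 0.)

Residual capacity of (3,4): 13

after path 1 (13→2→10→7, push 7): res(3,4)=0
after path 2 (13→4→3→7, push 11): res(3,4)=11
after path 3 (13→6→3→4→11→10→7, push 3): res(3,4)=8
after path 4 (13→11→0→7, push 2): res(3,4)=8
after path 5 (13→11→0→1→8→7, push 8): res(3,4)=8
after path 6 (13→4→3→5→1→8→7, push 5): res(3,4)=13
after path 7 (13→6→3→5→1→8→7, push 9): res(3,4)=13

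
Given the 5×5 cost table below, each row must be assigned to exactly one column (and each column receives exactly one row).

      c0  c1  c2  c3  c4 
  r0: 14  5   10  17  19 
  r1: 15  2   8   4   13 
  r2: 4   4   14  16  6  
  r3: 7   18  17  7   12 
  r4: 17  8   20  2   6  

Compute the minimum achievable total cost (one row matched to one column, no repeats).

optimal assignment: row0→col2 (cost 10), row1→col1 (cost 2), row2→col4 (cost 6), row3→col0 (cost 7), row4→col3 (cost 2)
total = 10 + 2 + 6 + 7 + 2 = 27

Minimum assignment cost: 27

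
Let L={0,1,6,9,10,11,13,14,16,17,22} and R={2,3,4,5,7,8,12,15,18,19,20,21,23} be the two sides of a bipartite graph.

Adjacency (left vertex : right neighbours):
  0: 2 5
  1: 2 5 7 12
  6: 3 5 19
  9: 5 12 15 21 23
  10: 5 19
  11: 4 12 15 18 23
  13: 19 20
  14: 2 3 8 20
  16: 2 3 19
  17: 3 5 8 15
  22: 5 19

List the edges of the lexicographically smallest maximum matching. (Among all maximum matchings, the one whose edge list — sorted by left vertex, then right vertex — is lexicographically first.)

Lex-smallest maximum matching: {(0,2), (1,7), (6,3), (9,12), (10,5), (11,4), (13,20), (14,8), (16,19), (17,15)}

|M| = 10 (so the lex-smallest maximum matching has 10 edges)
process left vertices in ascending order; for each, take the smallest-labelled available neighbour that still permits 10 edges overall, or leave it unmatched if none does
lex-smallest matching: {0-2, 1-7, 6-3, 9-12, 10-5, 11-4, 13-20, 14-8, 16-19, 17-15}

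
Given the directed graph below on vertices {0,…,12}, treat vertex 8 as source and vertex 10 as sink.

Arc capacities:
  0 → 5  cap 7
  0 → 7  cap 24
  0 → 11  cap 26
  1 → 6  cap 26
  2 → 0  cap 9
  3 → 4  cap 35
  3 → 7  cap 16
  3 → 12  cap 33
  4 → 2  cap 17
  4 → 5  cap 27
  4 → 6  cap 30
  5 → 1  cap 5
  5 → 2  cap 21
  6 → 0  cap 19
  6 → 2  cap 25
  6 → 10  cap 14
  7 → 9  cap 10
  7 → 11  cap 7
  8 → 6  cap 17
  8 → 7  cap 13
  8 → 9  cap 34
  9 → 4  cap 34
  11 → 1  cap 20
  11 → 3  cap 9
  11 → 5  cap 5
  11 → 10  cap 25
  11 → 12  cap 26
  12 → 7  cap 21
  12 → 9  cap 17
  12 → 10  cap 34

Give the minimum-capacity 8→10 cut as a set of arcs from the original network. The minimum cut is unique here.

augment #1: 8→6→10 push 14
augment #2: 8→7→11→10 push 7
augment #3: 8→6→0→11→10 push 3
augment #4: 8→9→4→2→0→11→10 push 9
augment #5: 8→9→4→6→0→11→10 push 6
augment #6: 8→9→4→6→0→11→12→10 push 8
max flow = 47; residual-reachable set from 8 gives S-side
cut edges (S→T): {(0,11), (6,10), (7,11)} total cap 47

Min-cut arcs: {(0,11), (6,10), (7,11)} (total capacity 47)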